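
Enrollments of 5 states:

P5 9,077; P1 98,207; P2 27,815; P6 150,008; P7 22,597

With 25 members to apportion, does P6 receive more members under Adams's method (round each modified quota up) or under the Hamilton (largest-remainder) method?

Hamilton

Adams: P5 1, P1 8, P2 3, P6 11, P7 2.
Hamilton: P5 1, P1 8, P2 2, P6 12, P7 2.
P6 gets 11 under Adams and 12 under Hamilton.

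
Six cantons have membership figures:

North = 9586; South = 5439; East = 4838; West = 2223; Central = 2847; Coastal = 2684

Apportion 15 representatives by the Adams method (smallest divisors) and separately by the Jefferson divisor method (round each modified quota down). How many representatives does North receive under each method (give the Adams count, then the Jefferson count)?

Adams: North 4, South 3, East 3, West 1, Central 2, Coastal 2.
Jefferson: North 6, South 3, East 3, West 1, Central 1, Coastal 1.
North gets 4 under Adams and 6 under Jefferson.

4 and 6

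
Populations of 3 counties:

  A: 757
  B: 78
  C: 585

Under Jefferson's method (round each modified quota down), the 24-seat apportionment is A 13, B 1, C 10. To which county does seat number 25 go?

A

Priority for the next seat is population ÷ (current seats + 1).
Priorities: A 54.071, B 39.000, C 53.182.
Highest priority: A.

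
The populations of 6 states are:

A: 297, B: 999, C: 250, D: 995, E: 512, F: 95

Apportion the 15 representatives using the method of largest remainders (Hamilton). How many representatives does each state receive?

A 1, B 5, C 1, D 5, E 2, F 1

Standard divisor: 3148 ÷ 15 ≈ 209.867.
Standard quotas: A 1.415, B 4.760, C 1.191, D 4.741, E 2.440, F 0.453.
Lower quotas: A 1, B 4, C 1, D 4, E 2, F 0 (sum 12, leaving 3 seats).
Remainders in descending order: B 0.760, D 0.741, F 0.453, E 0.440, A 0.415, C 0.191.
Largest remainders: B, D, F receive the extra seats.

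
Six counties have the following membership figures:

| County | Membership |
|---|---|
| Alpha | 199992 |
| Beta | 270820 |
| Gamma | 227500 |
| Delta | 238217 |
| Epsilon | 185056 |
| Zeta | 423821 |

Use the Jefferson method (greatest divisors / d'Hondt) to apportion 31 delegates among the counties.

Alpha=4; Beta=5; Gamma=4; Delta=5; Epsilon=4; Zeta=9

Standard divisor 1545406/31 ≈ 49851.806; standard quotas: Alpha 4.012, Beta 5.433, Gamma 4.564, Delta 4.779, Epsilon 3.712, Zeta 8.502.
Rounding down gives 4, 5, 4, 4, 3, 8 = 28 seats, so the divisor must be adjusted.
With modified divisor 45900: modified quotas Alpha 4.357, Beta 5.900, Gamma 4.956, Delta 5.190, Epsilon 4.032, Zeta 9.234.
Rounding down: Alpha 4, Beta 5, Gamma 4, Delta 5, Epsilon 4, Zeta 9 (total 31).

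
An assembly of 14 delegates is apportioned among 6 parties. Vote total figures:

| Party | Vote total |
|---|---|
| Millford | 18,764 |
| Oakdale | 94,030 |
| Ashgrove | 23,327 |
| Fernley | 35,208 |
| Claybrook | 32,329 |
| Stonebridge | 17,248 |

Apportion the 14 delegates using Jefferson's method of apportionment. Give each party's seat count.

Millford 1, Oakdale 7, Ashgrove 1, Fernley 2, Claybrook 2, Stonebridge 1

Standard divisor 220906/14 ≈ 15779; standard quotas: Millford 1.189, Oakdale 5.959, Ashgrove 1.478, Fernley 2.231, Claybrook 2.049, Stonebridge 1.093.
Rounding down gives 1, 5, 1, 2, 2, 1 = 12 seats, so the divisor must be adjusted.
With modified divisor 12600: modified quotas Millford 1.489, Oakdale 7.463, Ashgrove 1.851, Fernley 2.794, Claybrook 2.566, Stonebridge 1.369.
Rounding down: Millford 1, Oakdale 7, Ashgrove 1, Fernley 2, Claybrook 2, Stonebridge 1 (total 14).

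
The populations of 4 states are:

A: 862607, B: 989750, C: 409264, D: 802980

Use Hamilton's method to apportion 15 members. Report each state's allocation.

A=4, B=5, C=2, D=4

The standard divisor is 3064601/15 ≈ 204306.733.
Standard quotas: A 4.2221, B 4.8444, C 2.0032, D 3.9303.
Lower quotas: A 4, B 4, C 2, D 3 (sum 13, leaving 2 seats).
Remainders in descending order: D 0.9303, B 0.8444, A 0.2221, C 0.0032.
Largest remainders: D, B receive the extra seats.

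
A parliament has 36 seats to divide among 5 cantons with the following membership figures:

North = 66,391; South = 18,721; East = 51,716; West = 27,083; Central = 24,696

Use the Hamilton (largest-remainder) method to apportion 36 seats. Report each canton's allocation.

Total 188607; standard divisor 188607/36 ≈ 5239.083.
Standard quotas: North 12.6723, South 3.5733, East 9.8712, West 5.1694, Central 4.7138.
Lower quotas: North 12, South 3, East 9, West 5, Central 4 (sum 33, leaving 3 seats).
Remainders in descending order: East 0.8712, Central 0.7138, North 0.6723, South 0.5733, West 0.1694.
Largest remainders: East, Central, North receive the extra seats.

North 13, South 3, East 10, West 5, Central 5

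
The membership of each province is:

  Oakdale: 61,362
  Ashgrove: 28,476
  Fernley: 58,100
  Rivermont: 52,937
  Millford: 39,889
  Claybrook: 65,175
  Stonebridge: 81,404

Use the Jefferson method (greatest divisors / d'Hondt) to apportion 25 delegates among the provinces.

Oakdale=4, Ashgrove=2, Fernley=4, Rivermont=3, Millford=2, Claybrook=4, Stonebridge=6

Standard divisor 387343/25 ≈ 15493.72; standard quotas: Oakdale 3.960, Ashgrove 1.838, Fernley 3.750, Rivermont 3.417, Millford 2.575, Claybrook 4.207, Stonebridge 5.254.
Rounding down gives 3, 1, 3, 3, 2, 4, 5 = 21 seats, so the divisor must be adjusted.
With modified divisor 13400: modified quotas Oakdale 4.579, Ashgrove 2.125, Fernley 4.336, Rivermont 3.951, Millford 2.977, Claybrook 4.864, Stonebridge 6.075.
Rounding down: Oakdale 4, Ashgrove 2, Fernley 4, Rivermont 3, Millford 2, Claybrook 4, Stonebridge 6 (total 25).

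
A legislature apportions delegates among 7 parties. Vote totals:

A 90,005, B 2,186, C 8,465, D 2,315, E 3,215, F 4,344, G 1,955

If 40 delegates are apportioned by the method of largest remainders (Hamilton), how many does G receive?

1

Standard divisor: 112485 ÷ 40 ≈ 2812.125.
Standard quotas: A 32.0060, B 0.7773, C 3.0102, D 0.8232, E 1.1433, F 1.5447, G 0.6952.
Lower quotas: A 32, B 0, C 3, D 0, E 1, F 1, G 0 (sum 37, leaving 3 seats).
Remainders in descending order: D 0.8232, B 0.7773, G 0.6952, F 0.5447, E 0.1433, C 0.0102, A 0.0060.
Largest remainders: D, B, G receive the extra seats.
G receives 1.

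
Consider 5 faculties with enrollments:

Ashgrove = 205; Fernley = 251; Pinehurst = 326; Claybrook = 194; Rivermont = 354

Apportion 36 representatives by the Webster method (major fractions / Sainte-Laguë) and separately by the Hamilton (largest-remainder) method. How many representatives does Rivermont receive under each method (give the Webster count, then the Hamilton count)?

9 and 10

Webster: Ashgrove 6, Fernley 7, Pinehurst 9, Claybrook 5, Rivermont 9.
Hamilton: Ashgrove 5, Fernley 7, Pinehurst 9, Claybrook 5, Rivermont 10.
Rivermont gets 9 under Webster and 10 under Hamilton.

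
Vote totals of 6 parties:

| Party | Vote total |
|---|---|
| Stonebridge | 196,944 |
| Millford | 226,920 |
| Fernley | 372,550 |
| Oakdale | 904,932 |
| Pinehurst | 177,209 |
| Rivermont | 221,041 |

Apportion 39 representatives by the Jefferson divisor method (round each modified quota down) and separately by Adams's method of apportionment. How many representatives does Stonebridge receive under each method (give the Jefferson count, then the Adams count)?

Jefferson: Stonebridge 3, Millford 4, Fernley 7, Oakdale 18, Pinehurst 3, Rivermont 4.
Adams: Stonebridge 4, Millford 4, Fernley 7, Oakdale 16, Pinehurst 4, Rivermont 4.
Stonebridge gets 3 under Jefferson and 4 under Adams.

3 and 4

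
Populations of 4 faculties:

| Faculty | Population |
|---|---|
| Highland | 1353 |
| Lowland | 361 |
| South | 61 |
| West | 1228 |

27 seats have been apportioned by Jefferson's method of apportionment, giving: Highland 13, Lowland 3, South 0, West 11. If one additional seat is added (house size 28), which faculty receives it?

Priority for the next seat is population ÷ (current seats + 1).
Priorities: Highland 96.643, Lowland 90.250, South 61.000, West 102.333.
Highest priority: West.

West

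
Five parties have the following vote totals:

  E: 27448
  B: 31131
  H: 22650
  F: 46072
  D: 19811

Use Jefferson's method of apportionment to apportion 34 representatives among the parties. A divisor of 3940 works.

E 6, B 7, H 5, F 11, D 5

With modified divisor 3940: modified quotas E 6.966, B 7.901, H 5.749, F 11.693, D 5.028.
Rounding down: E 6, B 7, H 5, F 11, D 5 (total 34).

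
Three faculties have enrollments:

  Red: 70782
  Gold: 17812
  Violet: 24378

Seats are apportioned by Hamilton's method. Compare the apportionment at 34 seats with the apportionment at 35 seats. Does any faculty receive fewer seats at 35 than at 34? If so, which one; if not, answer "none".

Gold

At 34 seats: Red 21, Gold 6, Violet 7.
At 35 seats: Red 22, Gold 5, Violet 8.
Gold drops from 6 to 5.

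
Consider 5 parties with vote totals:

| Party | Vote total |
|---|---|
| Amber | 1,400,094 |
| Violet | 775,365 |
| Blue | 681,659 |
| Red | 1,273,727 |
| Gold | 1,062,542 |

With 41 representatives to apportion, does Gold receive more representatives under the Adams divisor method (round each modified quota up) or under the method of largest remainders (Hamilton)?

Adams: Amber 11, Violet 6, Blue 6, Red 10, Gold 8.
Hamilton: Amber 11, Violet 6, Blue 5, Red 10, Gold 9.
Gold gets 8 under Adams and 9 under Hamilton.

Hamilton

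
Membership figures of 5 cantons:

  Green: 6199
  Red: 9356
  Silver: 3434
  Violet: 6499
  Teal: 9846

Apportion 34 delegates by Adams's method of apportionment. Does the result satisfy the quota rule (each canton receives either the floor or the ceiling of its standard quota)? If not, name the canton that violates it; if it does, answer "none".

none

Standard quotas: Green 5.965, Red 9.003, Silver 3.304, Violet 6.254, Teal 9.474.
Adams allocation: Green 6, Red 9, Silver 4, Violet 6, Teal 9.
Every allocation lies between the lower and upper quota.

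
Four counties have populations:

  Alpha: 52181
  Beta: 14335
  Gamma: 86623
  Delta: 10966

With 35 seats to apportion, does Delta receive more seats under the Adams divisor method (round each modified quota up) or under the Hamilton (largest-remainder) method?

Adams

Adams: Alpha 11, Beta 3, Gamma 18, Delta 3.
Hamilton: Alpha 11, Beta 3, Gamma 19, Delta 2.
Delta gets 3 under Adams and 2 under Hamilton.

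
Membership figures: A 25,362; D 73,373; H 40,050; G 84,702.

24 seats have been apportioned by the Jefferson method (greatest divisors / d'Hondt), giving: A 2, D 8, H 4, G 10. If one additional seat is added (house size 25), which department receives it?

A

Priority for the next seat is population ÷ (current seats + 1).
Priorities: A 8454.000, D 8152.556, H 8010.000, G 7700.182.
Highest priority: A.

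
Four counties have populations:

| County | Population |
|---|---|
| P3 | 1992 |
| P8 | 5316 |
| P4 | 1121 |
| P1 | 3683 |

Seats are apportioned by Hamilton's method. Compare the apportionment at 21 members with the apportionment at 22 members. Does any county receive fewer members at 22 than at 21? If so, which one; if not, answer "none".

P3

At 21 seats: P3 4, P8 9, P4 2, P1 6.
At 22 seats: P3 3, P8 10, P4 2, P1 7.
P3 drops from 4 to 3.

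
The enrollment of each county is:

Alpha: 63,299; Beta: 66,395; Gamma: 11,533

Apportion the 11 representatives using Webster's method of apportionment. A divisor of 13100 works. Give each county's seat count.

Alpha=5, Beta=5, Gamma=1

With modified divisor 13100: modified quotas Alpha 4.832, Beta 5.068, Gamma 0.880.
Rounding to the nearest integer: Alpha 5, Beta 5, Gamma 1 (total 11).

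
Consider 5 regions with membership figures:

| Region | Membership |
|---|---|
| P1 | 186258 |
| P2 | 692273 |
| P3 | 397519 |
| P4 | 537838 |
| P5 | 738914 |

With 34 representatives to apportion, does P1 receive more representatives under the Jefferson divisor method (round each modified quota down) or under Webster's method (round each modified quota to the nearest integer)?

Jefferson: P1 2, P2 10, P3 5, P4 7, P5 10.
Webster: P1 3, P2 9, P3 5, P4 7, P5 10.
P1 gets 2 under Jefferson and 3 under Webster.

Webster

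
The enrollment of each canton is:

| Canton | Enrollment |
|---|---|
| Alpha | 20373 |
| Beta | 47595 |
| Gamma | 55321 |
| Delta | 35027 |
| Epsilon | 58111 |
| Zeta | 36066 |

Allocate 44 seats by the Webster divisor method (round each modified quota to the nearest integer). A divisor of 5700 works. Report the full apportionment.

Alpha 4, Beta 8, Gamma 10, Delta 6, Epsilon 10, Zeta 6

With modified divisor 5700: modified quotas Alpha 3.574, Beta 8.350, Gamma 9.705, Delta 6.145, Epsilon 10.195, Zeta 6.327.
Rounding to the nearest integer: Alpha 4, Beta 8, Gamma 10, Delta 6, Epsilon 10, Zeta 6 (total 44).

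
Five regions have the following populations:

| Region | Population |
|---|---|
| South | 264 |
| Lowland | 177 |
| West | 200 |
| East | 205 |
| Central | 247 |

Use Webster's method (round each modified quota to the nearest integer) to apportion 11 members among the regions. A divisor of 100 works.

South 3; Lowland 2; West 2; East 2; Central 2

With modified divisor 100: modified quotas South 2.640, Lowland 1.770, West 2.000, East 2.050, Central 2.470.
Rounding to the nearest integer: South 3, Lowland 2, West 2, East 2, Central 2 (total 11).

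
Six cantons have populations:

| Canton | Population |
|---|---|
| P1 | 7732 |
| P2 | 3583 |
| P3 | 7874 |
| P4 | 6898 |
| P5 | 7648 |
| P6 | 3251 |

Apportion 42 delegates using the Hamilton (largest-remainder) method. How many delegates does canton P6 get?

The standard divisor is 36986/42 ≈ 880.619.
Standard quotas: P1 8.7802, P2 4.0687, P3 8.9414, P4 7.8331, P5 8.6848, P6 3.6917.
Lower quotas: P1 8, P2 4, P3 8, P4 7, P5 8, P6 3 (sum 38, leaving 4 seats).
Remainders in descending order: P3 0.9414, P4 0.8331, P1 0.7802, P6 0.6917, P5 0.6848, P2 0.0687.
The surplus seats go to P3, P4, P1, P6.
P6 receives 4.

4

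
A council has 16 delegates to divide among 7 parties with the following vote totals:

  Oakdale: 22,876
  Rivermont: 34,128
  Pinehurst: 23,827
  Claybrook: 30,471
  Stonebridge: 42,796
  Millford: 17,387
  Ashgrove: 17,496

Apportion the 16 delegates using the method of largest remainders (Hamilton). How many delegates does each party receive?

Standard divisor: 188981 ÷ 16 ≈ 11811.312.
Standard quotas: Oakdale 1.9368, Rivermont 2.8894, Pinehurst 2.0173, Claybrook 2.5798, Stonebridge 3.6233, Millford 1.4721, Ashgrove 1.4813.
Lower quotas: Oakdale 1, Rivermont 2, Pinehurst 2, Claybrook 2, Stonebridge 3, Millford 1, Ashgrove 1 (sum 12, leaving 4 seats).
Remainders in descending order: Oakdale 0.9368, Rivermont 0.8894, Stonebridge 0.6233, Claybrook 0.5798, Ashgrove 0.4813, Millford 0.4721, Pinehurst 0.0173.
Largest remainders: Oakdale, Rivermont, Stonebridge, Claybrook receive the extra seats.

Oakdale=2; Rivermont=3; Pinehurst=2; Claybrook=3; Stonebridge=4; Millford=1; Ashgrove=1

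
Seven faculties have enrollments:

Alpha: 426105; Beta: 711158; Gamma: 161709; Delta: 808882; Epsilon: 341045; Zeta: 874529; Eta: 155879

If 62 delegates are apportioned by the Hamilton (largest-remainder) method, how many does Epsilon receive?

Total 3479307; standard divisor 3479307/62 ≈ 56117.855.
Standard quotas: Alpha 7.5930, Beta 12.6726, Gamma 2.8816, Delta 14.4140, Epsilon 6.0773, Zeta 15.5838, Eta 2.7777.
Lower quotas: Alpha 7, Beta 12, Gamma 2, Delta 14, Epsilon 6, Zeta 15, Eta 2 (sum 58, leaving 4 seats).
Remainders in descending order: Gamma 0.8816, Eta 0.7777, Beta 0.6726, Alpha 0.5930, Zeta 0.5838, Delta 0.4140, Epsilon 0.0773.
The surplus seats go to Gamma, Eta, Beta, Alpha.
Epsilon receives 6.

6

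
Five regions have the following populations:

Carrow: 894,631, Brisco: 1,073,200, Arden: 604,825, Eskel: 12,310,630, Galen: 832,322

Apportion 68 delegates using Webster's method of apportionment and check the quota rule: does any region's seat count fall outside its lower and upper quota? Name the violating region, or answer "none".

Eskel

Standard quotas: Carrow 3.871, Brisco 4.644, Arden 2.617, Eskel 53.267, Galen 3.601.
Webster allocation: Carrow 4, Brisco 5, Arden 3, Eskel 52, Galen 4.
Eskel has quota 53.267 (lower 53, upper 54) but receives 52 — outside the quota interval.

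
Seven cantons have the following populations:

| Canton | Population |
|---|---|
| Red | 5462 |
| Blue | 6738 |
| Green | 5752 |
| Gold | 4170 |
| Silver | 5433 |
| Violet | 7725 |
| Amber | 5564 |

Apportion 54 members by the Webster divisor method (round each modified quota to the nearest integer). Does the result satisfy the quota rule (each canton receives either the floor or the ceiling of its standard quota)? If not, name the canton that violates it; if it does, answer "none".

none

Standard quotas: Red 7.221, Blue 8.908, Green 7.605, Gold 5.513, Silver 7.183, Violet 10.213, Amber 7.356.
Webster allocation: Red 7, Blue 9, Green 8, Gold 6, Silver 7, Violet 10, Amber 7.
Every allocation lies between the lower and upper quota.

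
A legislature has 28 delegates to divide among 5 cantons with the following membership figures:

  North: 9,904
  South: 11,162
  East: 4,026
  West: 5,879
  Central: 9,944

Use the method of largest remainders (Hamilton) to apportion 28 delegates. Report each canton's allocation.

North 7, South 7, East 3, West 4, Central 7

Total 40915; standard divisor 40915/28 ≈ 1461.25.
Standard quotas: North 6.7778, South 7.6387, East 2.7552, West 4.0233, Central 6.8051.
Lower quotas: North 6, South 7, East 2, West 4, Central 6 (sum 25, leaving 3 seats).
Remainders in descending order: Central 0.8051, North 0.7778, East 0.7552, South 0.6387, West 0.0233.
The surplus seats go to Central, North, East.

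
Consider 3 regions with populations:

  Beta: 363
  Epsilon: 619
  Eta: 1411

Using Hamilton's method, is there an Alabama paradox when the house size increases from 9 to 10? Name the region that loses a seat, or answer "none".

At 9 seats: Beta 2, Epsilon 2, Eta 5.
At 10 seats: Beta 1, Epsilon 3, Eta 6.
Beta drops from 2 to 1.

Beta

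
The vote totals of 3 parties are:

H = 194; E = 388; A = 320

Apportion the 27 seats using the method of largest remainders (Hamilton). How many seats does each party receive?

Total 902; standard divisor 902/27 ≈ 33.407.
Standard quotas: H 5.807, E 11.614, A 9.579.
Lower quotas: H 5, E 11, A 9 (sum 25, leaving 2 seats).
Remainders in descending order: H 0.807, E 0.614, A 0.579.
The surplus seats go to H, E.

H=6, E=12, A=9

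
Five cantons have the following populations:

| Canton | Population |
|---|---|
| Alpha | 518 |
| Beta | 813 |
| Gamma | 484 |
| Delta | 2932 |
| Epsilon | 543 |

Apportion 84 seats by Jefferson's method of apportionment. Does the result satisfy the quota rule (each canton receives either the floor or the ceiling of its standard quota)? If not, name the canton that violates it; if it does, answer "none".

Standard quotas: Alpha 8.225, Beta 12.910, Gamma 7.685, Delta 46.557, Epsilon 8.622.
Jefferson allocation: Alpha 8, Beta 13, Gamma 7, Delta 48, Epsilon 8.
Delta has quota 46.557 (lower 46, upper 47) but receives 48 — outside the quota interval.

Delta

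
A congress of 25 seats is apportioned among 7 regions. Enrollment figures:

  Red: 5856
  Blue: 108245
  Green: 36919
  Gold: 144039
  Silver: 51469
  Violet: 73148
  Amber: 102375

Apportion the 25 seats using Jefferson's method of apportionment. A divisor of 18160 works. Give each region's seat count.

Red=0, Blue=5, Green=2, Gold=7, Silver=2, Violet=4, Amber=5

With modified divisor 18160: modified quotas Red 0.322, Blue 5.961, Green 2.033, Gold 7.932, Silver 2.834, Violet 4.028, Amber 5.637.
Rounding down: Red 0, Blue 5, Green 2, Gold 7, Silver 2, Violet 4, Amber 5 (total 25).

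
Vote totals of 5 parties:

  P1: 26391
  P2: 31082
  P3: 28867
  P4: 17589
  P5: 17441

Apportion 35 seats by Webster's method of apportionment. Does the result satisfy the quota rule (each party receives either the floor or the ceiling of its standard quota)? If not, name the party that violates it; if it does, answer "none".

none

Standard quotas: P1 7.610, P2 8.963, P3 8.325, P4 5.072, P5 5.030.
Webster allocation: P1 8, P2 9, P3 8, P4 5, P5 5.
Every allocation lies between the lower and upper quota.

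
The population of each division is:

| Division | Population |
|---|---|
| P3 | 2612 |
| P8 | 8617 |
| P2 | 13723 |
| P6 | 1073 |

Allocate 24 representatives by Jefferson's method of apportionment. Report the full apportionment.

Standard divisor 26025/24 ≈ 1084.375; standard quotas: P3 2.409, P8 7.947, P2 12.655, P6 0.990.
Rounding down gives 2, 7, 12, 0 = 21 seats, so the divisor must be adjusted.
With modified divisor 1000: modified quotas P3 2.612, P8 8.617, P2 13.723, P6 1.073.
Rounding down: P3 2, P8 8, P2 13, P6 1 (total 24).

P3=2, P8=8, P2=13, P6=1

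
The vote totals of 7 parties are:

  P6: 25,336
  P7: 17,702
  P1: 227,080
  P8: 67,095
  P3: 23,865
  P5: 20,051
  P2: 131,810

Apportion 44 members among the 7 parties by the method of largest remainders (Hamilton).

The standard divisor is 512939/44 ≈ 11657.705.
Standard quotas: P6 2.1733, P7 1.5185, P1 19.4790, P8 5.7554, P3 2.0471, P5 1.7200, P2 11.3067.
Lower quotas: P6 2, P7 1, P1 19, P8 5, P3 2, P5 1, P2 11 (sum 41, leaving 3 seats).
Remainders in descending order: P8 0.7554, P5 0.7200, P7 0.5185, P1 0.4790, P2 0.3067, P6 0.1733, P3 0.0471.
The surplus seats go to P8, P5, P7.

P6 2; P7 2; P1 19; P8 6; P3 2; P5 2; P2 11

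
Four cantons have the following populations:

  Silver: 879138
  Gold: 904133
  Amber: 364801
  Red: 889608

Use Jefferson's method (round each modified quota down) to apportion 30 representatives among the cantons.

Silver: 9, Gold: 9, Amber: 3, Red: 9

Standard divisor 3037680/30 ≈ 101256; standard quotas: Silver 8.682, Gold 8.929, Amber 3.603, Red 8.786.
Rounding down gives 8, 8, 3, 8 = 27 seats, so the divisor must be adjusted.
With modified divisor 94400: modified quotas Silver 9.313, Gold 9.578, Amber 3.864, Red 9.424.
Rounding down: Silver 9, Gold 9, Amber 3, Red 9 (total 30).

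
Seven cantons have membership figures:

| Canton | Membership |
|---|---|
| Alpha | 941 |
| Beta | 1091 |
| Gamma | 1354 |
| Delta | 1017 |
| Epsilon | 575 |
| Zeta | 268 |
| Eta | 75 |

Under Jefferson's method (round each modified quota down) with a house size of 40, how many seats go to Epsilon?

4

Standard divisor 5321/40 ≈ 133.025; standard quotas: Alpha 7.074, Beta 8.201, Gamma 10.179, Delta 7.645, Epsilon 4.322, Zeta 2.015, Eta 0.564.
Rounding down gives 7, 8, 10, 7, 4, 2, 0 = 38 seats, so the divisor must be adjusted.
With modified divisor 122: modified quotas Alpha 7.713, Beta 8.943, Gamma 11.098, Delta 8.336, Epsilon 4.713, Zeta 2.197, Eta 0.615.
Rounding down: Alpha 7, Beta 8, Gamma 11, Delta 8, Epsilon 4, Zeta 2, Eta 0 (total 40).
Epsilon receives 4.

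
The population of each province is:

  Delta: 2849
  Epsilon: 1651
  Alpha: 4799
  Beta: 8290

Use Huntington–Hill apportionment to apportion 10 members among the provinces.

Delta=2, Epsilon=1, Alpha=3, Beta=4

With divisor 1906: modified quotas Delta 1.495, Epsilon 0.866, Alpha 2.518, Beta 4.349.
Geometric-mean thresholds: Delta √(1·2)=1.414, Epsilon (min 1), Alpha √(2·3)=2.449, Beta √(4·5)=4.472.
Each quota rounded against its threshold gives Delta 2, Epsilon 1, Alpha 3, Beta 4 (total 10).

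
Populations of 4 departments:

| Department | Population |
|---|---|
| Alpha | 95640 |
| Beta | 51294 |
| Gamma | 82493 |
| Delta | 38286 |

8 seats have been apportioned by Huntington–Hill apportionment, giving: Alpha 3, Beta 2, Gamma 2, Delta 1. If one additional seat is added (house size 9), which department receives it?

Priority for the next seat is population ÷ (√(s·(s+1))).
Priorities: Alpha 27608.890, Beta 20940.688, Gamma 33677.626, Delta 27072.290.
Highest priority: Gamma.

Gamma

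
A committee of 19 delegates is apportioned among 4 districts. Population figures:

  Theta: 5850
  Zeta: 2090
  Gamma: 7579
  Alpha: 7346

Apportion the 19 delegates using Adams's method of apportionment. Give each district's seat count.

Standard divisor 22865/19 ≈ 1203.421; standard quotas: Theta 4.861, Zeta 1.737, Gamma 6.298, Alpha 6.104.
Rounding up gives 5, 2, 7, 7 = 21 seats, so the divisor must be adjusted.
With modified divisor 1400: modified quotas Theta 4.179, Zeta 1.493, Gamma 5.414, Alpha 5.247.
Rounding up: Theta 5, Zeta 2, Gamma 6, Alpha 6 (total 19).

Theta 5, Zeta 2, Gamma 6, Alpha 6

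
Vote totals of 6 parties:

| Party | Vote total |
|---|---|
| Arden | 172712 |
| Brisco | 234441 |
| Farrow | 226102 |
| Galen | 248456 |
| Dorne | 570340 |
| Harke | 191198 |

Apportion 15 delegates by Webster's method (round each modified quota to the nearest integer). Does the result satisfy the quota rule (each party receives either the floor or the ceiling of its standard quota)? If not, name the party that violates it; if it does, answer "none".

none

Standard quotas: Arden 1.577, Brisco 2.140, Farrow 2.064, Galen 2.268, Dorne 5.206, Harke 1.745.
Webster allocation: Arden 2, Brisco 2, Farrow 2, Galen 2, Dorne 5, Harke 2.
Every allocation lies between the lower and upper quota.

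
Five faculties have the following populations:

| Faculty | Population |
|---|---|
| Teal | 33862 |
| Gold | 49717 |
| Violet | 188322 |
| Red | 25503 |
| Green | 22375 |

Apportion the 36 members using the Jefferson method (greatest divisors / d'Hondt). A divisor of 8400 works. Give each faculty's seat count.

Teal=4, Gold=5, Violet=22, Red=3, Green=2

With modified divisor 8400: modified quotas Teal 4.031, Gold 5.919, Violet 22.419, Red 3.036, Green 2.664.
Rounding down: Teal 4, Gold 5, Violet 22, Red 3, Green 2 (total 36).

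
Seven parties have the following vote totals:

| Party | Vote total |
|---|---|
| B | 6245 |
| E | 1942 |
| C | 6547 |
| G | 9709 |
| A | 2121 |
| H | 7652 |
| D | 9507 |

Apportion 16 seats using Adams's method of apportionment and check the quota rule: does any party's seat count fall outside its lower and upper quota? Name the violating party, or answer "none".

none

Standard quotas: B 2.285, E 0.711, C 2.396, G 3.553, A 0.776, H 2.800, D 3.479.
Adams allocation: B 2, E 1, C 3, G 3, A 1, H 3, D 3.
Every allocation lies between the lower and upper quota.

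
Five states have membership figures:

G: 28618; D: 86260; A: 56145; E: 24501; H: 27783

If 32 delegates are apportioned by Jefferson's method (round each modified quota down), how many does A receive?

8

Standard divisor 223307/32 ≈ 6978.344; standard quotas: G 4.101, D 12.361, A 8.046, E 3.511, H 3.981.
Rounding down gives 4, 12, 8, 3, 3 = 30 seats, so the divisor must be adjusted.
With modified divisor 6400: modified quotas G 4.472, D 13.478, A 8.773, E 3.828, H 4.341.
Rounding down: G 4, D 13, A 8, E 3, H 4 (total 32).
A receives 8.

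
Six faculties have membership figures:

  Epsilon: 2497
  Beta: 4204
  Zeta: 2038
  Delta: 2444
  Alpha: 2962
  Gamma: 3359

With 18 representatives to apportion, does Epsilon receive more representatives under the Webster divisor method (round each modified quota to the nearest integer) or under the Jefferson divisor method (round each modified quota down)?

Webster: Epsilon 3, Beta 4, Zeta 2, Delta 3, Alpha 3, Gamma 3.
Jefferson: Epsilon 2, Beta 5, Zeta 2, Delta 2, Alpha 3, Gamma 4.
Epsilon gets 3 under Webster and 2 under Jefferson.

Webster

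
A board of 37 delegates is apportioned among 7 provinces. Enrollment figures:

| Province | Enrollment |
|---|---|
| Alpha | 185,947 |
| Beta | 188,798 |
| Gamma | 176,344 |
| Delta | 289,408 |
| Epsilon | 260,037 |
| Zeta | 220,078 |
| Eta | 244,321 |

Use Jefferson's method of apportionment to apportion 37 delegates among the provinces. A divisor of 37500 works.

Alpha 4, Beta 5, Gamma 4, Delta 7, Epsilon 6, Zeta 5, Eta 6

With modified divisor 37500: modified quotas Alpha 4.959, Beta 5.035, Gamma 4.703, Delta 7.718, Epsilon 6.934, Zeta 5.869, Eta 6.515.
Rounding down: Alpha 4, Beta 5, Gamma 4, Delta 7, Epsilon 6, Zeta 5, Eta 6 (total 37).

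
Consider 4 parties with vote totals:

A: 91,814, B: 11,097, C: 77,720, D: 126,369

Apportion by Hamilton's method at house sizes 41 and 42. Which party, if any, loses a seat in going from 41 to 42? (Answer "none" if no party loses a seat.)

At 41 seats: A 12, B 2, C 10, D 17.
At 42 seats: A 13, B 1, C 11, D 17.
B drops from 2 to 1.

B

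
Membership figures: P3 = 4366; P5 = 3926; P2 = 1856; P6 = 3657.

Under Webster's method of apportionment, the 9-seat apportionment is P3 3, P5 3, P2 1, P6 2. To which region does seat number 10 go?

P6

Priority for the next seat is population ÷ (current seats + 0.5).
Priorities: P3 1247.429, P5 1121.714, P2 1237.333, P6 1462.800.
Highest priority: P6.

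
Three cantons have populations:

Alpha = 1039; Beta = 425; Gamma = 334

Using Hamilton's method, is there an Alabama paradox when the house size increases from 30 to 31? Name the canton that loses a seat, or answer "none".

At 30 seats: Alpha 17, Beta 7, Gamma 6.
At 31 seats: Alpha 18, Beta 7, Gamma 6.
No canton's allocation decreased.

none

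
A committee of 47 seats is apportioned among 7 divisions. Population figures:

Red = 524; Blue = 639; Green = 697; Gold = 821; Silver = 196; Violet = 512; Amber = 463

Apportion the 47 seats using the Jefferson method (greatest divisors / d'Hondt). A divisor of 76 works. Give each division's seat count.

With modified divisor 76: modified quotas Red 6.895, Blue 8.408, Green 9.171, Gold 10.803, Silver 2.579, Violet 6.737, Amber 6.092.
Rounding down: Red 6, Blue 8, Green 9, Gold 10, Silver 2, Violet 6, Amber 6 (total 47).

Red=6, Blue=8, Green=9, Gold=10, Silver=2, Violet=6, Amber=6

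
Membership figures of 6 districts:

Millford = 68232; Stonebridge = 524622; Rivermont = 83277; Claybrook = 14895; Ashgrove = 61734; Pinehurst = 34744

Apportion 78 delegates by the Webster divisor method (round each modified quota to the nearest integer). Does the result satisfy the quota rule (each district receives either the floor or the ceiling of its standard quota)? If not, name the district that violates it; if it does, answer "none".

Standard quotas: Millford 6.758, Stonebridge 51.962, Rivermont 8.248, Claybrook 1.475, Ashgrove 6.115, Pinehurst 3.441.
Webster allocation: Millford 7, Stonebridge 53, Rivermont 8, Claybrook 1, Ashgrove 6, Pinehurst 3.
Stonebridge has quota 51.962 (lower 51, upper 52) but receives 53 — outside the quota interval.

Stonebridge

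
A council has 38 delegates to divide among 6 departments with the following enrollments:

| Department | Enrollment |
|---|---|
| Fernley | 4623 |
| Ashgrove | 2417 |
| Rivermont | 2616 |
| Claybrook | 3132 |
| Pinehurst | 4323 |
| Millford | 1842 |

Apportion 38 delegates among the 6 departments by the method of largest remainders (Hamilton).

Standard divisor: 18953 ÷ 38 ≈ 498.763.
Standard quotas: Fernley 9.269, Ashgrove 4.846, Rivermont 5.245, Claybrook 6.280, Pinehurst 8.667, Millford 3.693.
Lower quotas: Fernley 9, Ashgrove 4, Rivermont 5, Claybrook 6, Pinehurst 8, Millford 3 (sum 35, leaving 3 seats).
Remainders in descending order: Ashgrove 0.846, Millford 0.693, Pinehurst 0.667, Claybrook 0.280, Fernley 0.269, Rivermont 0.245.
The surplus seats go to Ashgrove, Millford, Pinehurst.

Fernley: 9; Ashgrove: 5; Rivermont: 5; Claybrook: 6; Pinehurst: 9; Millford: 4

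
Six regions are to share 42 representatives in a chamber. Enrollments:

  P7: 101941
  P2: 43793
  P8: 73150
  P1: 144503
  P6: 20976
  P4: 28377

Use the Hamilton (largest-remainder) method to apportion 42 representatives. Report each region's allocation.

Standard divisor: 412740 ÷ 42 ≈ 9827.143.
Standard quotas: P7 10.3734, P2 4.4563, P8 7.4437, P1 14.7045, P6 2.1345, P4 2.8876.
Lower quotas: P7 10, P2 4, P8 7, P1 14, P6 2, P4 2 (sum 39, leaving 3 seats).
Remainders in descending order: P4 0.8876, P1 0.7045, P2 0.4563, P8 0.4437, P7 0.3734, P6 0.1345.
Largest remainders: P4, P1, P2 receive the extra seats.

P7 10, P2 5, P8 7, P1 15, P6 2, P4 3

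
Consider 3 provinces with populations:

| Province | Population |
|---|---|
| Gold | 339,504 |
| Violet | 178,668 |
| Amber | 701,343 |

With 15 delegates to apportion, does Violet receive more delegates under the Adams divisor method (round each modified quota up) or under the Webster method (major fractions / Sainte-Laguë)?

Adams

Adams: Gold 4, Violet 3, Amber 8.
Webster: Gold 4, Violet 2, Amber 9.
Violet gets 3 under Adams and 2 under Webster.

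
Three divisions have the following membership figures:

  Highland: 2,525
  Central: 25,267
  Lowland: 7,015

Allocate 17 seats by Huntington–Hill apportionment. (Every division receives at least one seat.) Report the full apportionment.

With divisor 2024: modified quotas Highland 1.248, Central 12.484, Lowland 3.466.
Geometric-mean thresholds: Highland √(1·2)=1.414, Central √(12·13)=12.490, Lowland √(3·4)=3.464.
Each quota rounded against its threshold gives Highland 1, Central 12, Lowland 4 (total 17).

Highland 1, Central 12, Lowland 4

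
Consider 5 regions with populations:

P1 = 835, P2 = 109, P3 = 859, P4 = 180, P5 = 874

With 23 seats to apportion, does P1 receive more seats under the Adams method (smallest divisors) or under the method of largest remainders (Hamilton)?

Adams: P1 6, P2 1, P3 7, P4 2, P5 7.
Hamilton: P1 7, P2 1, P3 7, P4 1, P5 7.
P1 gets 6 under Adams and 7 under Hamilton.

Hamilton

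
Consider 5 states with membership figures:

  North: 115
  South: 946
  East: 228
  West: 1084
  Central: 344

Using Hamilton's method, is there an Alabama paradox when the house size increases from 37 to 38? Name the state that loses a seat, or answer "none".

At 37 seats: North 1, South 13, East 3, West 15, Central 5.
At 38 seats: North 2, South 13, East 3, West 15, Central 5.
No state's allocation decreased.

none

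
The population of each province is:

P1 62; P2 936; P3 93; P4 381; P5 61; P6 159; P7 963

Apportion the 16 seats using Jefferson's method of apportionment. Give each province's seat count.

P1 0; P2 6; P3 0; P4 2; P5 0; P6 1; P7 7

Standard divisor 2655/16 ≈ 165.938; standard quotas: P1 0.374, P2 5.641, P3 0.560, P4 2.296, P5 0.368, P6 0.958, P7 5.803.
Rounding down gives 0, 5, 0, 2, 0, 0, 5 = 12 seats, so the divisor must be adjusted.
With modified divisor 136: modified quotas P1 0.456, P2 6.882, P3 0.684, P4 2.801, P5 0.449, P6 1.169, P7 7.081.
Rounding down: P1 0, P2 6, P3 0, P4 2, P5 0, P6 1, P7 7 (total 16).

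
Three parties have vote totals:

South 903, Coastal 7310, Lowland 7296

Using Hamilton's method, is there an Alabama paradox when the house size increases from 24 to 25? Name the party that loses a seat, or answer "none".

South

At 24 seats: South 2, Coastal 11, Lowland 11.
At 25 seats: South 1, Coastal 12, Lowland 12.
South drops from 2 to 1.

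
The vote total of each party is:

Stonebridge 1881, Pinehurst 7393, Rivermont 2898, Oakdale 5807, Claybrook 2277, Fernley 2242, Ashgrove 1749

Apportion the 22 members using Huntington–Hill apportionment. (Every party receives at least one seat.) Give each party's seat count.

With divisor 1162: modified quotas Stonebridge 1.619, Pinehurst 6.362, Rivermont 2.494, Oakdale 4.997, Claybrook 1.960, Fernley 1.929, Ashgrove 1.505.
Geometric-mean thresholds: Stonebridge √(1·2)=1.414, Pinehurst √(6·7)=6.481, Rivermont √(2·3)=2.449, Oakdale √(4·5)=4.472, Claybrook √(1·2)=1.414, Fernley √(1·2)=1.414, Ashgrove √(1·2)=1.414.
Each quota rounded against its threshold gives Stonebridge 2, Pinehurst 6, Rivermont 3, Oakdale 5, Claybrook 2, Fernley 2, Ashgrove 2 (total 22).

Stonebridge: 2; Pinehurst: 6; Rivermont: 3; Oakdale: 5; Claybrook: 2; Fernley: 2; Ashgrove: 2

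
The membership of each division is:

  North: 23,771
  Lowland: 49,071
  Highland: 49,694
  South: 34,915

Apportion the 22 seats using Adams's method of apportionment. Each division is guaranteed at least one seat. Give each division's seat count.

Standard divisor 157451/22 ≈ 7156.864; standard quotas: North 3.321, Lowland 6.856, Highland 6.944, South 4.879.
Rounding up gives 4, 7, 7, 5 = 23 seats, so the divisor must be adjusted.
With modified divisor 8100: modified quotas North 2.935, Lowland 6.058, Highland 6.135, South 4.310.
Rounding up: North 3, Lowland 7, Highland 7, South 5 (total 22).

North 3, Lowland 7, Highland 7, South 5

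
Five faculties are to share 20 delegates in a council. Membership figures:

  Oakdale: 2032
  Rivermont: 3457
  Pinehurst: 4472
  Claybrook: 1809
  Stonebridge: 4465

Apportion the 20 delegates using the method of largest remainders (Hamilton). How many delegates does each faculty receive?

Oakdale=3, Rivermont=4, Pinehurst=6, Claybrook=2, Stonebridge=5

Total 16235; standard divisor 16235/20 ≈ 811.75.
Standard quotas: Oakdale 2.503, Rivermont 4.259, Pinehurst 5.509, Claybrook 2.229, Stonebridge 5.500.
Lower quotas: Oakdale 2, Rivermont 4, Pinehurst 5, Claybrook 2, Stonebridge 5 (sum 18, leaving 2 seats).
Remainders in descending order: Pinehurst 0.509, Oakdale 0.503, Stonebridge 0.500, Rivermont 0.259, Claybrook 0.229.
Largest remainders: Pinehurst, Oakdale receive the extra seats.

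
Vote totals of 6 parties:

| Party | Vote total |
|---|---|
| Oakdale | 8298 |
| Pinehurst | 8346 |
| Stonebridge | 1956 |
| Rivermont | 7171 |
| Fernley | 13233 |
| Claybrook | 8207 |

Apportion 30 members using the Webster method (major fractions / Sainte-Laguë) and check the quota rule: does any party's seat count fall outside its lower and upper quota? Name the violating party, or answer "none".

Standard quotas: Oakdale 5.273, Pinehurst 5.303, Stonebridge 1.243, Rivermont 4.557, Fernley 8.409, Claybrook 5.215.
Webster allocation: Oakdale 5, Pinehurst 5, Stonebridge 1, Rivermont 5, Fernley 9, Claybrook 5.
Every allocation lies between the lower and upper quota.

none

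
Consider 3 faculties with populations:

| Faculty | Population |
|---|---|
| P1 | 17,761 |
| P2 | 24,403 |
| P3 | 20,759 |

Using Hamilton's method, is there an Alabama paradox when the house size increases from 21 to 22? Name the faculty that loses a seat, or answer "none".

none

At 21 seats: P1 6, P2 8, P3 7.
At 22 seats: P1 6, P2 9, P3 7.
No faculty's allocation decreased.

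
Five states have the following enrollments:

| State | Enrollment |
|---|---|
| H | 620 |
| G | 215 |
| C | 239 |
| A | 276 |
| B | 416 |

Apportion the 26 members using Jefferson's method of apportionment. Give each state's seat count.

Standard divisor 1766/26 ≈ 67.923; standard quotas: H 9.128, G 3.165, C 3.519, A 4.063, B 6.125.
Rounding down gives 9, 3, 3, 4, 6 = 25 seats, so the divisor must be adjusted.
With modified divisor 61: modified quotas H 10.164, G 3.525, C 3.918, A 4.525, B 6.820.
Rounding down: H 10, G 3, C 3, A 4, B 6 (total 26).

H=10; G=3; C=3; A=4; B=6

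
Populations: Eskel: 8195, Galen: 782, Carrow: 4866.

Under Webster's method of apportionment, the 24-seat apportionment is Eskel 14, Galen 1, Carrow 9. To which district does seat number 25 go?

Eskel

Priority for the next seat is population ÷ (current seats + 0.5).
Priorities: Eskel 565.172, Galen 521.333, Carrow 512.211.
Highest priority: Eskel.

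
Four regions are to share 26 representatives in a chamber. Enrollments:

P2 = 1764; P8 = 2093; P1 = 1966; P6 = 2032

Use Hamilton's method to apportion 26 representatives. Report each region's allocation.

The standard divisor is 7855/26 ≈ 302.115.
Standard quotas: P2 5.839, P8 6.928, P1 6.507, P6 6.726.
Lower quotas: P2 5, P8 6, P1 6, P6 6 (sum 23, leaving 3 seats).
Remainders in descending order: P8 0.928, P2 0.839, P6 0.726, P1 0.507.
The surplus seats go to P8, P2, P6.

P2 6; P8 7; P1 6; P6 7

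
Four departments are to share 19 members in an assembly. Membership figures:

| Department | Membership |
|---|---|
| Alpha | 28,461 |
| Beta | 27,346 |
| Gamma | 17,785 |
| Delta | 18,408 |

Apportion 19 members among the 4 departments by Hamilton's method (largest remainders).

Total 92000; standard divisor 92000/19 ≈ 4842.105.
Standard quotas: Alpha 5.8778, Beta 5.6475, Gamma 3.6730, Delta 3.8017.
Lower quotas: Alpha 5, Beta 5, Gamma 3, Delta 3 (sum 16, leaving 3 seats).
Remainders in descending order: Alpha 0.8778, Delta 0.8017, Gamma 0.6730, Beta 0.6475.
Largest remainders: Alpha, Delta, Gamma receive the extra seats.

Alpha 6; Beta 5; Gamma 4; Delta 4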